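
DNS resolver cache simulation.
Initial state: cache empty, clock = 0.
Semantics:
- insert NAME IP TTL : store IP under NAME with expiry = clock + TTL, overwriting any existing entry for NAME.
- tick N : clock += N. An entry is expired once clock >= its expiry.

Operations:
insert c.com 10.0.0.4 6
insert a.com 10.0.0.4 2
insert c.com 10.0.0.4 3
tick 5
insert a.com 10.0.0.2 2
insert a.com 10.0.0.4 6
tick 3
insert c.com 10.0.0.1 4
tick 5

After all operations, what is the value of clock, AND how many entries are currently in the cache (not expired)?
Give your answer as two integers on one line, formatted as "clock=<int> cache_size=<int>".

Op 1: insert c.com -> 10.0.0.4 (expiry=0+6=6). clock=0
Op 2: insert a.com -> 10.0.0.4 (expiry=0+2=2). clock=0
Op 3: insert c.com -> 10.0.0.4 (expiry=0+3=3). clock=0
Op 4: tick 5 -> clock=5. purged={a.com,c.com}
Op 5: insert a.com -> 10.0.0.2 (expiry=5+2=7). clock=5
Op 6: insert a.com -> 10.0.0.4 (expiry=5+6=11). clock=5
Op 7: tick 3 -> clock=8.
Op 8: insert c.com -> 10.0.0.1 (expiry=8+4=12). clock=8
Op 9: tick 5 -> clock=13. purged={a.com,c.com}
Final clock = 13
Final cache (unexpired): {} -> size=0

Answer: clock=13 cache_size=0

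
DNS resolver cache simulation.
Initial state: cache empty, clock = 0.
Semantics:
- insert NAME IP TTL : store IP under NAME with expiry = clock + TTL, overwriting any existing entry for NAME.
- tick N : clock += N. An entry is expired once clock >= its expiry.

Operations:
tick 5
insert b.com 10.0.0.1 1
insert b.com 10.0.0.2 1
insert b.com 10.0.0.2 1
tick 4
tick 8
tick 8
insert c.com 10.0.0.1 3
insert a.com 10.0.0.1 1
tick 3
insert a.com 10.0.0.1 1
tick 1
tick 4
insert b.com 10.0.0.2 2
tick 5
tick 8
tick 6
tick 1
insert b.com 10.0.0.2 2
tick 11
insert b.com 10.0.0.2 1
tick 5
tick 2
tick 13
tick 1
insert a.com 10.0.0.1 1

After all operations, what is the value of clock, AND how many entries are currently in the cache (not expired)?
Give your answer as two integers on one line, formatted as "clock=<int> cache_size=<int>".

Op 1: tick 5 -> clock=5.
Op 2: insert b.com -> 10.0.0.1 (expiry=5+1=6). clock=5
Op 3: insert b.com -> 10.0.0.2 (expiry=5+1=6). clock=5
Op 4: insert b.com -> 10.0.0.2 (expiry=5+1=6). clock=5
Op 5: tick 4 -> clock=9. purged={b.com}
Op 6: tick 8 -> clock=17.
Op 7: tick 8 -> clock=25.
Op 8: insert c.com -> 10.0.0.1 (expiry=25+3=28). clock=25
Op 9: insert a.com -> 10.0.0.1 (expiry=25+1=26). clock=25
Op 10: tick 3 -> clock=28. purged={a.com,c.com}
Op 11: insert a.com -> 10.0.0.1 (expiry=28+1=29). clock=28
Op 12: tick 1 -> clock=29. purged={a.com}
Op 13: tick 4 -> clock=33.
Op 14: insert b.com -> 10.0.0.2 (expiry=33+2=35). clock=33
Op 15: tick 5 -> clock=38. purged={b.com}
Op 16: tick 8 -> clock=46.
Op 17: tick 6 -> clock=52.
Op 18: tick 1 -> clock=53.
Op 19: insert b.com -> 10.0.0.2 (expiry=53+2=55). clock=53
Op 20: tick 11 -> clock=64. purged={b.com}
Op 21: insert b.com -> 10.0.0.2 (expiry=64+1=65). clock=64
Op 22: tick 5 -> clock=69. purged={b.com}
Op 23: tick 2 -> clock=71.
Op 24: tick 13 -> clock=84.
Op 25: tick 1 -> clock=85.
Op 26: insert a.com -> 10.0.0.1 (expiry=85+1=86). clock=85
Final clock = 85
Final cache (unexpired): {a.com} -> size=1

Answer: clock=85 cache_size=1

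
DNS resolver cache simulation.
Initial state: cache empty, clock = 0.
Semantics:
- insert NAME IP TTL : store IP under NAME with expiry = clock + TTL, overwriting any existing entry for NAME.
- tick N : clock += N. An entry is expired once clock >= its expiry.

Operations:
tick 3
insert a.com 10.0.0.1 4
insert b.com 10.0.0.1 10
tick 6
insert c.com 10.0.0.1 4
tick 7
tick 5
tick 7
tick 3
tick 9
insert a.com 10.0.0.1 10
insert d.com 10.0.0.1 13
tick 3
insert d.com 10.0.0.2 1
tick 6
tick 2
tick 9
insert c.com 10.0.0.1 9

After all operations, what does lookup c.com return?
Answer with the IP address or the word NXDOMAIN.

Op 1: tick 3 -> clock=3.
Op 2: insert a.com -> 10.0.0.1 (expiry=3+4=7). clock=3
Op 3: insert b.com -> 10.0.0.1 (expiry=3+10=13). clock=3
Op 4: tick 6 -> clock=9. purged={a.com}
Op 5: insert c.com -> 10.0.0.1 (expiry=9+4=13). clock=9
Op 6: tick 7 -> clock=16. purged={b.com,c.com}
Op 7: tick 5 -> clock=21.
Op 8: tick 7 -> clock=28.
Op 9: tick 3 -> clock=31.
Op 10: tick 9 -> clock=40.
Op 11: insert a.com -> 10.0.0.1 (expiry=40+10=50). clock=40
Op 12: insert d.com -> 10.0.0.1 (expiry=40+13=53). clock=40
Op 13: tick 3 -> clock=43.
Op 14: insert d.com -> 10.0.0.2 (expiry=43+1=44). clock=43
Op 15: tick 6 -> clock=49. purged={d.com}
Op 16: tick 2 -> clock=51. purged={a.com}
Op 17: tick 9 -> clock=60.
Op 18: insert c.com -> 10.0.0.1 (expiry=60+9=69). clock=60
lookup c.com: present, ip=10.0.0.1 expiry=69 > clock=60

Answer: 10.0.0.1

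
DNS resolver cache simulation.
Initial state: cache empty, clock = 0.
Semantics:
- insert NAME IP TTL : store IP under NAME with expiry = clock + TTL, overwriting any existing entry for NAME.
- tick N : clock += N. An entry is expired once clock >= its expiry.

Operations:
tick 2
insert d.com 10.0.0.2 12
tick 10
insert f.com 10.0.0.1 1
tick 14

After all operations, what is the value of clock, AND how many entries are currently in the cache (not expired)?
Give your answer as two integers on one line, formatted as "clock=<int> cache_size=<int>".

Op 1: tick 2 -> clock=2.
Op 2: insert d.com -> 10.0.0.2 (expiry=2+12=14). clock=2
Op 3: tick 10 -> clock=12.
Op 4: insert f.com -> 10.0.0.1 (expiry=12+1=13). clock=12
Op 5: tick 14 -> clock=26. purged={d.com,f.com}
Final clock = 26
Final cache (unexpired): {} -> size=0

Answer: clock=26 cache_size=0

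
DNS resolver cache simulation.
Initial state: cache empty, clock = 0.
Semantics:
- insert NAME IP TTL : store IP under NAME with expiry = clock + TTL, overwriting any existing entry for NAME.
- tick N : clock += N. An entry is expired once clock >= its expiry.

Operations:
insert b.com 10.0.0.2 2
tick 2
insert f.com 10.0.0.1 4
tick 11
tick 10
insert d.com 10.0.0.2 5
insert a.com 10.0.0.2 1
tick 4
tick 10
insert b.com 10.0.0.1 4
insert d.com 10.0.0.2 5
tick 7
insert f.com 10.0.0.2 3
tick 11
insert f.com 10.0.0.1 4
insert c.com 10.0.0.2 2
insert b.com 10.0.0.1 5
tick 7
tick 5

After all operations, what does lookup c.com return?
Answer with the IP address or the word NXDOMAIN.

Op 1: insert b.com -> 10.0.0.2 (expiry=0+2=2). clock=0
Op 2: tick 2 -> clock=2. purged={b.com}
Op 3: insert f.com -> 10.0.0.1 (expiry=2+4=6). clock=2
Op 4: tick 11 -> clock=13. purged={f.com}
Op 5: tick 10 -> clock=23.
Op 6: insert d.com -> 10.0.0.2 (expiry=23+5=28). clock=23
Op 7: insert a.com -> 10.0.0.2 (expiry=23+1=24). clock=23
Op 8: tick 4 -> clock=27. purged={a.com}
Op 9: tick 10 -> clock=37. purged={d.com}
Op 10: insert b.com -> 10.0.0.1 (expiry=37+4=41). clock=37
Op 11: insert d.com -> 10.0.0.2 (expiry=37+5=42). clock=37
Op 12: tick 7 -> clock=44. purged={b.com,d.com}
Op 13: insert f.com -> 10.0.0.2 (expiry=44+3=47). clock=44
Op 14: tick 11 -> clock=55. purged={f.com}
Op 15: insert f.com -> 10.0.0.1 (expiry=55+4=59). clock=55
Op 16: insert c.com -> 10.0.0.2 (expiry=55+2=57). clock=55
Op 17: insert b.com -> 10.0.0.1 (expiry=55+5=60). clock=55
Op 18: tick 7 -> clock=62. purged={b.com,c.com,f.com}
Op 19: tick 5 -> clock=67.
lookup c.com: not in cache (expired or never inserted)

Answer: NXDOMAIN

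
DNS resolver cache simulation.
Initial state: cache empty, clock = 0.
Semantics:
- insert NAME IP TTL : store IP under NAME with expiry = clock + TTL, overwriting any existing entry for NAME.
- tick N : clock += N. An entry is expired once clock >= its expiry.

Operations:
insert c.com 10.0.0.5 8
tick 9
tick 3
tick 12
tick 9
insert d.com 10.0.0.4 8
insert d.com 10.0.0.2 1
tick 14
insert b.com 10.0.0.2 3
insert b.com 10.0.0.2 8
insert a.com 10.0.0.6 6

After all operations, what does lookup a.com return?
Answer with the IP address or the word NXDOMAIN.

Op 1: insert c.com -> 10.0.0.5 (expiry=0+8=8). clock=0
Op 2: tick 9 -> clock=9. purged={c.com}
Op 3: tick 3 -> clock=12.
Op 4: tick 12 -> clock=24.
Op 5: tick 9 -> clock=33.
Op 6: insert d.com -> 10.0.0.4 (expiry=33+8=41). clock=33
Op 7: insert d.com -> 10.0.0.2 (expiry=33+1=34). clock=33
Op 8: tick 14 -> clock=47. purged={d.com}
Op 9: insert b.com -> 10.0.0.2 (expiry=47+3=50). clock=47
Op 10: insert b.com -> 10.0.0.2 (expiry=47+8=55). clock=47
Op 11: insert a.com -> 10.0.0.6 (expiry=47+6=53). clock=47
lookup a.com: present, ip=10.0.0.6 expiry=53 > clock=47

Answer: 10.0.0.6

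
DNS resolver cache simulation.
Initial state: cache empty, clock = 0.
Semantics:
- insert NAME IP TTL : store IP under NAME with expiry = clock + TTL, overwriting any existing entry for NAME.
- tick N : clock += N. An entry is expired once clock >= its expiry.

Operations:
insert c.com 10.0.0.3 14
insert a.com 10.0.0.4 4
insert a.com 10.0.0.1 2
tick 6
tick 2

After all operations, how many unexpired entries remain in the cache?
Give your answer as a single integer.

Answer: 1

Derivation:
Op 1: insert c.com -> 10.0.0.3 (expiry=0+14=14). clock=0
Op 2: insert a.com -> 10.0.0.4 (expiry=0+4=4). clock=0
Op 3: insert a.com -> 10.0.0.1 (expiry=0+2=2). clock=0
Op 4: tick 6 -> clock=6. purged={a.com}
Op 5: tick 2 -> clock=8.
Final cache (unexpired): {c.com} -> size=1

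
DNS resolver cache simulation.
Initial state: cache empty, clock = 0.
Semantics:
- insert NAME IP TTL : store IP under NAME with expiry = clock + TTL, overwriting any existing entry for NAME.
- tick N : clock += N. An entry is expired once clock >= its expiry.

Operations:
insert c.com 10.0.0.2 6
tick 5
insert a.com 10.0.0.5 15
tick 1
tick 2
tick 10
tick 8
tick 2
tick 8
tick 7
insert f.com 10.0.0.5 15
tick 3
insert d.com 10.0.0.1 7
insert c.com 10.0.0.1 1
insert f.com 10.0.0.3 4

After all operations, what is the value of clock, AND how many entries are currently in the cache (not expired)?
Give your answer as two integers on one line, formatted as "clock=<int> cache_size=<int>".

Op 1: insert c.com -> 10.0.0.2 (expiry=0+6=6). clock=0
Op 2: tick 5 -> clock=5.
Op 3: insert a.com -> 10.0.0.5 (expiry=5+15=20). clock=5
Op 4: tick 1 -> clock=6. purged={c.com}
Op 5: tick 2 -> clock=8.
Op 6: tick 10 -> clock=18.
Op 7: tick 8 -> clock=26. purged={a.com}
Op 8: tick 2 -> clock=28.
Op 9: tick 8 -> clock=36.
Op 10: tick 7 -> clock=43.
Op 11: insert f.com -> 10.0.0.5 (expiry=43+15=58). clock=43
Op 12: tick 3 -> clock=46.
Op 13: insert d.com -> 10.0.0.1 (expiry=46+7=53). clock=46
Op 14: insert c.com -> 10.0.0.1 (expiry=46+1=47). clock=46
Op 15: insert f.com -> 10.0.0.3 (expiry=46+4=50). clock=46
Final clock = 46
Final cache (unexpired): {c.com,d.com,f.com} -> size=3

Answer: clock=46 cache_size=3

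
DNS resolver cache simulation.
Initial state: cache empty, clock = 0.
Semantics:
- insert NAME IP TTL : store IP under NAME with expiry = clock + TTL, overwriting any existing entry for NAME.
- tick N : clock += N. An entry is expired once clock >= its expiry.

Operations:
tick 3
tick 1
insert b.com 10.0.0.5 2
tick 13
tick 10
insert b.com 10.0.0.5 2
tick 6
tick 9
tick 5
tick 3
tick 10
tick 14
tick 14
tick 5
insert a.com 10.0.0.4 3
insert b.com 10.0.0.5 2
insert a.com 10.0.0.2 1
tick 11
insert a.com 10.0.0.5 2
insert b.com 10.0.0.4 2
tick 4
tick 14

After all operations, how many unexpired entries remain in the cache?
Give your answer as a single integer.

Answer: 0

Derivation:
Op 1: tick 3 -> clock=3.
Op 2: tick 1 -> clock=4.
Op 3: insert b.com -> 10.0.0.5 (expiry=4+2=6). clock=4
Op 4: tick 13 -> clock=17. purged={b.com}
Op 5: tick 10 -> clock=27.
Op 6: insert b.com -> 10.0.0.5 (expiry=27+2=29). clock=27
Op 7: tick 6 -> clock=33. purged={b.com}
Op 8: tick 9 -> clock=42.
Op 9: tick 5 -> clock=47.
Op 10: tick 3 -> clock=50.
Op 11: tick 10 -> clock=60.
Op 12: tick 14 -> clock=74.
Op 13: tick 14 -> clock=88.
Op 14: tick 5 -> clock=93.
Op 15: insert a.com -> 10.0.0.4 (expiry=93+3=96). clock=93
Op 16: insert b.com -> 10.0.0.5 (expiry=93+2=95). clock=93
Op 17: insert a.com -> 10.0.0.2 (expiry=93+1=94). clock=93
Op 18: tick 11 -> clock=104. purged={a.com,b.com}
Op 19: insert a.com -> 10.0.0.5 (expiry=104+2=106). clock=104
Op 20: insert b.com -> 10.0.0.4 (expiry=104+2=106). clock=104
Op 21: tick 4 -> clock=108. purged={a.com,b.com}
Op 22: tick 14 -> clock=122.
Final cache (unexpired): {} -> size=0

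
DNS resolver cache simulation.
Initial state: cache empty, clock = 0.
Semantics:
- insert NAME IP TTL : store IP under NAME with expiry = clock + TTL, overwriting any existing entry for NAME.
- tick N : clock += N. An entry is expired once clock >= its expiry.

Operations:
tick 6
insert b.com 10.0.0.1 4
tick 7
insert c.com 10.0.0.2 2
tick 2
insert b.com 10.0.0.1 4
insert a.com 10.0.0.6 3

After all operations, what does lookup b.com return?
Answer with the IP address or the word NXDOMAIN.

Answer: 10.0.0.1

Derivation:
Op 1: tick 6 -> clock=6.
Op 2: insert b.com -> 10.0.0.1 (expiry=6+4=10). clock=6
Op 3: tick 7 -> clock=13. purged={b.com}
Op 4: insert c.com -> 10.0.0.2 (expiry=13+2=15). clock=13
Op 5: tick 2 -> clock=15. purged={c.com}
Op 6: insert b.com -> 10.0.0.1 (expiry=15+4=19). clock=15
Op 7: insert a.com -> 10.0.0.6 (expiry=15+3=18). clock=15
lookup b.com: present, ip=10.0.0.1 expiry=19 > clock=15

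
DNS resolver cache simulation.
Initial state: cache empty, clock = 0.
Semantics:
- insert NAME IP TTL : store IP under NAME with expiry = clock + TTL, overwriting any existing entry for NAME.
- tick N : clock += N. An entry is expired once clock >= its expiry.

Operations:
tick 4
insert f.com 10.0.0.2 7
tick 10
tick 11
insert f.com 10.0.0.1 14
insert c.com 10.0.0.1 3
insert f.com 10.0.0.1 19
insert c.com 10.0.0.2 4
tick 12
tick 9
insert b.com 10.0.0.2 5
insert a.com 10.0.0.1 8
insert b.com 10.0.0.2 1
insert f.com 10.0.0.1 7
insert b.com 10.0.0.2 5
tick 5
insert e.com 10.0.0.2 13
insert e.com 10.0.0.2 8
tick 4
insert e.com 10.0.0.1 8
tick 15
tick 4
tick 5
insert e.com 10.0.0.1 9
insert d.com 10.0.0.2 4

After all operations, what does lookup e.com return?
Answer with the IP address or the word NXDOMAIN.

Op 1: tick 4 -> clock=4.
Op 2: insert f.com -> 10.0.0.2 (expiry=4+7=11). clock=4
Op 3: tick 10 -> clock=14. purged={f.com}
Op 4: tick 11 -> clock=25.
Op 5: insert f.com -> 10.0.0.1 (expiry=25+14=39). clock=25
Op 6: insert c.com -> 10.0.0.1 (expiry=25+3=28). clock=25
Op 7: insert f.com -> 10.0.0.1 (expiry=25+19=44). clock=25
Op 8: insert c.com -> 10.0.0.2 (expiry=25+4=29). clock=25
Op 9: tick 12 -> clock=37. purged={c.com}
Op 10: tick 9 -> clock=46. purged={f.com}
Op 11: insert b.com -> 10.0.0.2 (expiry=46+5=51). clock=46
Op 12: insert a.com -> 10.0.0.1 (expiry=46+8=54). clock=46
Op 13: insert b.com -> 10.0.0.2 (expiry=46+1=47). clock=46
Op 14: insert f.com -> 10.0.0.1 (expiry=46+7=53). clock=46
Op 15: insert b.com -> 10.0.0.2 (expiry=46+5=51). clock=46
Op 16: tick 5 -> clock=51. purged={b.com}
Op 17: insert e.com -> 10.0.0.2 (expiry=51+13=64). clock=51
Op 18: insert e.com -> 10.0.0.2 (expiry=51+8=59). clock=51
Op 19: tick 4 -> clock=55. purged={a.com,f.com}
Op 20: insert e.com -> 10.0.0.1 (expiry=55+8=63). clock=55
Op 21: tick 15 -> clock=70. purged={e.com}
Op 22: tick 4 -> clock=74.
Op 23: tick 5 -> clock=79.
Op 24: insert e.com -> 10.0.0.1 (expiry=79+9=88). clock=79
Op 25: insert d.com -> 10.0.0.2 (expiry=79+4=83). clock=79
lookup e.com: present, ip=10.0.0.1 expiry=88 > clock=79

Answer: 10.0.0.1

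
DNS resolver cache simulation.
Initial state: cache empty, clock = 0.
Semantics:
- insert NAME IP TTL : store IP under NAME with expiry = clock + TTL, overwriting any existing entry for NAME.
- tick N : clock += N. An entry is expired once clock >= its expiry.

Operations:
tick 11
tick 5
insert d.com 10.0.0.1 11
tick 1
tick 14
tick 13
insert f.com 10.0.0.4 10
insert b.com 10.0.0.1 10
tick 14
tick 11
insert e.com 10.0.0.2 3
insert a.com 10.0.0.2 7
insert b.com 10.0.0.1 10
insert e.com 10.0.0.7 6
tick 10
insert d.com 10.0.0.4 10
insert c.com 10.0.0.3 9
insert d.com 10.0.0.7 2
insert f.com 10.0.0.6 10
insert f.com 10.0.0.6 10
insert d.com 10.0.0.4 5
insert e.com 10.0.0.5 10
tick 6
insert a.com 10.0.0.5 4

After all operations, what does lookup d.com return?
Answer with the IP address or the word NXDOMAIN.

Op 1: tick 11 -> clock=11.
Op 2: tick 5 -> clock=16.
Op 3: insert d.com -> 10.0.0.1 (expiry=16+11=27). clock=16
Op 4: tick 1 -> clock=17.
Op 5: tick 14 -> clock=31. purged={d.com}
Op 6: tick 13 -> clock=44.
Op 7: insert f.com -> 10.0.0.4 (expiry=44+10=54). clock=44
Op 8: insert b.com -> 10.0.0.1 (expiry=44+10=54). clock=44
Op 9: tick 14 -> clock=58. purged={b.com,f.com}
Op 10: tick 11 -> clock=69.
Op 11: insert e.com -> 10.0.0.2 (expiry=69+3=72). clock=69
Op 12: insert a.com -> 10.0.0.2 (expiry=69+7=76). clock=69
Op 13: insert b.com -> 10.0.0.1 (expiry=69+10=79). clock=69
Op 14: insert e.com -> 10.0.0.7 (expiry=69+6=75). clock=69
Op 15: tick 10 -> clock=79. purged={a.com,b.com,e.com}
Op 16: insert d.com -> 10.0.0.4 (expiry=79+10=89). clock=79
Op 17: insert c.com -> 10.0.0.3 (expiry=79+9=88). clock=79
Op 18: insert d.com -> 10.0.0.7 (expiry=79+2=81). clock=79
Op 19: insert f.com -> 10.0.0.6 (expiry=79+10=89). clock=79
Op 20: insert f.com -> 10.0.0.6 (expiry=79+10=89). clock=79
Op 21: insert d.com -> 10.0.0.4 (expiry=79+5=84). clock=79
Op 22: insert e.com -> 10.0.0.5 (expiry=79+10=89). clock=79
Op 23: tick 6 -> clock=85. purged={d.com}
Op 24: insert a.com -> 10.0.0.5 (expiry=85+4=89). clock=85
lookup d.com: not in cache (expired or never inserted)

Answer: NXDOMAIN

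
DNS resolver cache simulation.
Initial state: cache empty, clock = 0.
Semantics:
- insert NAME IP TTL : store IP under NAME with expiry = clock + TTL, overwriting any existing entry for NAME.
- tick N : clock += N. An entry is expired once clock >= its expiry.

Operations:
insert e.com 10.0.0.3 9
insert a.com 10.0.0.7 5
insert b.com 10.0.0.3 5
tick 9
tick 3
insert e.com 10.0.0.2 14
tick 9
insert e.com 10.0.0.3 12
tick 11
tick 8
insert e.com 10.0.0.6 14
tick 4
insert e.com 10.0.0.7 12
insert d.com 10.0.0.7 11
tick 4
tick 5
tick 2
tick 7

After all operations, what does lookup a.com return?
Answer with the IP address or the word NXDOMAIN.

Op 1: insert e.com -> 10.0.0.3 (expiry=0+9=9). clock=0
Op 2: insert a.com -> 10.0.0.7 (expiry=0+5=5). clock=0
Op 3: insert b.com -> 10.0.0.3 (expiry=0+5=5). clock=0
Op 4: tick 9 -> clock=9. purged={a.com,b.com,e.com}
Op 5: tick 3 -> clock=12.
Op 6: insert e.com -> 10.0.0.2 (expiry=12+14=26). clock=12
Op 7: tick 9 -> clock=21.
Op 8: insert e.com -> 10.0.0.3 (expiry=21+12=33). clock=21
Op 9: tick 11 -> clock=32.
Op 10: tick 8 -> clock=40. purged={e.com}
Op 11: insert e.com -> 10.0.0.6 (expiry=40+14=54). clock=40
Op 12: tick 4 -> clock=44.
Op 13: insert e.com -> 10.0.0.7 (expiry=44+12=56). clock=44
Op 14: insert d.com -> 10.0.0.7 (expiry=44+11=55). clock=44
Op 15: tick 4 -> clock=48.
Op 16: tick 5 -> clock=53.
Op 17: tick 2 -> clock=55. purged={d.com}
Op 18: tick 7 -> clock=62. purged={e.com}
lookup a.com: not in cache (expired or never inserted)

Answer: NXDOMAIN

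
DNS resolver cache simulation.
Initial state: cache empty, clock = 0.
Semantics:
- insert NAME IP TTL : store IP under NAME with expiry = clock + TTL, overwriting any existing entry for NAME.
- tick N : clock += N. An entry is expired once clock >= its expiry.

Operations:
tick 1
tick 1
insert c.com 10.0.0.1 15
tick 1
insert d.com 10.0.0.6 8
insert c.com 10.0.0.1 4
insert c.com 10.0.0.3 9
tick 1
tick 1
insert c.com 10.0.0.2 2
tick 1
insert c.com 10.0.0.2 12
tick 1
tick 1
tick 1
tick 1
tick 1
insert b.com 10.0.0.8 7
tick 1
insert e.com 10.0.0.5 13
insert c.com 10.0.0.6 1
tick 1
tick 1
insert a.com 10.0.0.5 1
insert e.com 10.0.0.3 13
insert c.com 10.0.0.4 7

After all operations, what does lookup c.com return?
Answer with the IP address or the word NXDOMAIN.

Op 1: tick 1 -> clock=1.
Op 2: tick 1 -> clock=2.
Op 3: insert c.com -> 10.0.0.1 (expiry=2+15=17). clock=2
Op 4: tick 1 -> clock=3.
Op 5: insert d.com -> 10.0.0.6 (expiry=3+8=11). clock=3
Op 6: insert c.com -> 10.0.0.1 (expiry=3+4=7). clock=3
Op 7: insert c.com -> 10.0.0.3 (expiry=3+9=12). clock=3
Op 8: tick 1 -> clock=4.
Op 9: tick 1 -> clock=5.
Op 10: insert c.com -> 10.0.0.2 (expiry=5+2=7). clock=5
Op 11: tick 1 -> clock=6.
Op 12: insert c.com -> 10.0.0.2 (expiry=6+12=18). clock=6
Op 13: tick 1 -> clock=7.
Op 14: tick 1 -> clock=8.
Op 15: tick 1 -> clock=9.
Op 16: tick 1 -> clock=10.
Op 17: tick 1 -> clock=11. purged={d.com}
Op 18: insert b.com -> 10.0.0.8 (expiry=11+7=18). clock=11
Op 19: tick 1 -> clock=12.
Op 20: insert e.com -> 10.0.0.5 (expiry=12+13=25). clock=12
Op 21: insert c.com -> 10.0.0.6 (expiry=12+1=13). clock=12
Op 22: tick 1 -> clock=13. purged={c.com}
Op 23: tick 1 -> clock=14.
Op 24: insert a.com -> 10.0.0.5 (expiry=14+1=15). clock=14
Op 25: insert e.com -> 10.0.0.3 (expiry=14+13=27). clock=14
Op 26: insert c.com -> 10.0.0.4 (expiry=14+7=21). clock=14
lookup c.com: present, ip=10.0.0.4 expiry=21 > clock=14

Answer: 10.0.0.4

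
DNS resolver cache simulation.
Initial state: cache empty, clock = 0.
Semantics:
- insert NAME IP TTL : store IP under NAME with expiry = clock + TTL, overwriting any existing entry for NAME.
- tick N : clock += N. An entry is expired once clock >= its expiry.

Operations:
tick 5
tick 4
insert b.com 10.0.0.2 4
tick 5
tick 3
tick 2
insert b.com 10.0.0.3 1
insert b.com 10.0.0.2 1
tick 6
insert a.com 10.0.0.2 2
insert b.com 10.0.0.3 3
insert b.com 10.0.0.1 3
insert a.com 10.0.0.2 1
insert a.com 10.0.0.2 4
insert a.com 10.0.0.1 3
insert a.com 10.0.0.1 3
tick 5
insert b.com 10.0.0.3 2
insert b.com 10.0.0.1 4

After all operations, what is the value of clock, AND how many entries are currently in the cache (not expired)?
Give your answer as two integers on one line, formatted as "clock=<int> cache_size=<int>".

Op 1: tick 5 -> clock=5.
Op 2: tick 4 -> clock=9.
Op 3: insert b.com -> 10.0.0.2 (expiry=9+4=13). clock=9
Op 4: tick 5 -> clock=14. purged={b.com}
Op 5: tick 3 -> clock=17.
Op 6: tick 2 -> clock=19.
Op 7: insert b.com -> 10.0.0.3 (expiry=19+1=20). clock=19
Op 8: insert b.com -> 10.0.0.2 (expiry=19+1=20). clock=19
Op 9: tick 6 -> clock=25. purged={b.com}
Op 10: insert a.com -> 10.0.0.2 (expiry=25+2=27). clock=25
Op 11: insert b.com -> 10.0.0.3 (expiry=25+3=28). clock=25
Op 12: insert b.com -> 10.0.0.1 (expiry=25+3=28). clock=25
Op 13: insert a.com -> 10.0.0.2 (expiry=25+1=26). clock=25
Op 14: insert a.com -> 10.0.0.2 (expiry=25+4=29). clock=25
Op 15: insert a.com -> 10.0.0.1 (expiry=25+3=28). clock=25
Op 16: insert a.com -> 10.0.0.1 (expiry=25+3=28). clock=25
Op 17: tick 5 -> clock=30. purged={a.com,b.com}
Op 18: insert b.com -> 10.0.0.3 (expiry=30+2=32). clock=30
Op 19: insert b.com -> 10.0.0.1 (expiry=30+4=34). clock=30
Final clock = 30
Final cache (unexpired): {b.com} -> size=1

Answer: clock=30 cache_size=1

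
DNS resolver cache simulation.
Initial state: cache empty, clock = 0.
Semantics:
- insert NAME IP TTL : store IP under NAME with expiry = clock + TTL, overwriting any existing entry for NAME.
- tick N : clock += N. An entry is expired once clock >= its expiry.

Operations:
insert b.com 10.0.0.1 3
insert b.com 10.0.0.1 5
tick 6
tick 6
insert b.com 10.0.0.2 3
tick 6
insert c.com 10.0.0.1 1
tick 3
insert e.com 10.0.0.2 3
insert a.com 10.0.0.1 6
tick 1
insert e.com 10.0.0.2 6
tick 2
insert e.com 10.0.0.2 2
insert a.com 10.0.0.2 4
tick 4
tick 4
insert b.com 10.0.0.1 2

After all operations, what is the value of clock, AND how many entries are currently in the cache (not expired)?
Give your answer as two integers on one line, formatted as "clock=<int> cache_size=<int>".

Op 1: insert b.com -> 10.0.0.1 (expiry=0+3=3). clock=0
Op 2: insert b.com -> 10.0.0.1 (expiry=0+5=5). clock=0
Op 3: tick 6 -> clock=6. purged={b.com}
Op 4: tick 6 -> clock=12.
Op 5: insert b.com -> 10.0.0.2 (expiry=12+3=15). clock=12
Op 6: tick 6 -> clock=18. purged={b.com}
Op 7: insert c.com -> 10.0.0.1 (expiry=18+1=19). clock=18
Op 8: tick 3 -> clock=21. purged={c.com}
Op 9: insert e.com -> 10.0.0.2 (expiry=21+3=24). clock=21
Op 10: insert a.com -> 10.0.0.1 (expiry=21+6=27). clock=21
Op 11: tick 1 -> clock=22.
Op 12: insert e.com -> 10.0.0.2 (expiry=22+6=28). clock=22
Op 13: tick 2 -> clock=24.
Op 14: insert e.com -> 10.0.0.2 (expiry=24+2=26). clock=24
Op 15: insert a.com -> 10.0.0.2 (expiry=24+4=28). clock=24
Op 16: tick 4 -> clock=28. purged={a.com,e.com}
Op 17: tick 4 -> clock=32.
Op 18: insert b.com -> 10.0.0.1 (expiry=32+2=34). clock=32
Final clock = 32
Final cache (unexpired): {b.com} -> size=1

Answer: clock=32 cache_size=1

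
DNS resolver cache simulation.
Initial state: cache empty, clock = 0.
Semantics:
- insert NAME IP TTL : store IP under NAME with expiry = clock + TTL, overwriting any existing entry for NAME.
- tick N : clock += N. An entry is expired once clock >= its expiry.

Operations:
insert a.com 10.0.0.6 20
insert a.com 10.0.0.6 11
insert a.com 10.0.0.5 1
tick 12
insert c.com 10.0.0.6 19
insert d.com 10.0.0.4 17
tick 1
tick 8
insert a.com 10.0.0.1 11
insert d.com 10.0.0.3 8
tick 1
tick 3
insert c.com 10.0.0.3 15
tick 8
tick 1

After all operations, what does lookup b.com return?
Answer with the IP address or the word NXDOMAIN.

Op 1: insert a.com -> 10.0.0.6 (expiry=0+20=20). clock=0
Op 2: insert a.com -> 10.0.0.6 (expiry=0+11=11). clock=0
Op 3: insert a.com -> 10.0.0.5 (expiry=0+1=1). clock=0
Op 4: tick 12 -> clock=12. purged={a.com}
Op 5: insert c.com -> 10.0.0.6 (expiry=12+19=31). clock=12
Op 6: insert d.com -> 10.0.0.4 (expiry=12+17=29). clock=12
Op 7: tick 1 -> clock=13.
Op 8: tick 8 -> clock=21.
Op 9: insert a.com -> 10.0.0.1 (expiry=21+11=32). clock=21
Op 10: insert d.com -> 10.0.0.3 (expiry=21+8=29). clock=21
Op 11: tick 1 -> clock=22.
Op 12: tick 3 -> clock=25.
Op 13: insert c.com -> 10.0.0.3 (expiry=25+15=40). clock=25
Op 14: tick 8 -> clock=33. purged={a.com,d.com}
Op 15: tick 1 -> clock=34.
lookup b.com: not in cache (expired or never inserted)

Answer: NXDOMAIN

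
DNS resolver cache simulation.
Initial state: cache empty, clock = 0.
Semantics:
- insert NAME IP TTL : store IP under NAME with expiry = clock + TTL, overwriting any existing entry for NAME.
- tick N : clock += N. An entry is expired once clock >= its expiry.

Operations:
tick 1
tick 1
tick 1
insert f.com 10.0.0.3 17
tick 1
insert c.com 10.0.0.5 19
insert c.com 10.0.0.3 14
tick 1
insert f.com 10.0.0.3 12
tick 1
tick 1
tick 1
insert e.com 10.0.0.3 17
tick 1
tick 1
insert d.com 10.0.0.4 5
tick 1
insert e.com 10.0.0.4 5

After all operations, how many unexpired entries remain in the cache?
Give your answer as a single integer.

Op 1: tick 1 -> clock=1.
Op 2: tick 1 -> clock=2.
Op 3: tick 1 -> clock=3.
Op 4: insert f.com -> 10.0.0.3 (expiry=3+17=20). clock=3
Op 5: tick 1 -> clock=4.
Op 6: insert c.com -> 10.0.0.5 (expiry=4+19=23). clock=4
Op 7: insert c.com -> 10.0.0.3 (expiry=4+14=18). clock=4
Op 8: tick 1 -> clock=5.
Op 9: insert f.com -> 10.0.0.3 (expiry=5+12=17). clock=5
Op 10: tick 1 -> clock=6.
Op 11: tick 1 -> clock=7.
Op 12: tick 1 -> clock=8.
Op 13: insert e.com -> 10.0.0.3 (expiry=8+17=25). clock=8
Op 14: tick 1 -> clock=9.
Op 15: tick 1 -> clock=10.
Op 16: insert d.com -> 10.0.0.4 (expiry=10+5=15). clock=10
Op 17: tick 1 -> clock=11.
Op 18: insert e.com -> 10.0.0.4 (expiry=11+5=16). clock=11
Final cache (unexpired): {c.com,d.com,e.com,f.com} -> size=4

Answer: 4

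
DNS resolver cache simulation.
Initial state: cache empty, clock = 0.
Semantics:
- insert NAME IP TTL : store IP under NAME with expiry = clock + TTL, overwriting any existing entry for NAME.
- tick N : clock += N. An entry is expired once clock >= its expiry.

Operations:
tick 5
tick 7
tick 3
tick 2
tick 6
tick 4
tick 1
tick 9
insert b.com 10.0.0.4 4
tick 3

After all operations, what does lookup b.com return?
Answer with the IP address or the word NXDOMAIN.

Op 1: tick 5 -> clock=5.
Op 2: tick 7 -> clock=12.
Op 3: tick 3 -> clock=15.
Op 4: tick 2 -> clock=17.
Op 5: tick 6 -> clock=23.
Op 6: tick 4 -> clock=27.
Op 7: tick 1 -> clock=28.
Op 8: tick 9 -> clock=37.
Op 9: insert b.com -> 10.0.0.4 (expiry=37+4=41). clock=37
Op 10: tick 3 -> clock=40.
lookup b.com: present, ip=10.0.0.4 expiry=41 > clock=40

Answer: 10.0.0.4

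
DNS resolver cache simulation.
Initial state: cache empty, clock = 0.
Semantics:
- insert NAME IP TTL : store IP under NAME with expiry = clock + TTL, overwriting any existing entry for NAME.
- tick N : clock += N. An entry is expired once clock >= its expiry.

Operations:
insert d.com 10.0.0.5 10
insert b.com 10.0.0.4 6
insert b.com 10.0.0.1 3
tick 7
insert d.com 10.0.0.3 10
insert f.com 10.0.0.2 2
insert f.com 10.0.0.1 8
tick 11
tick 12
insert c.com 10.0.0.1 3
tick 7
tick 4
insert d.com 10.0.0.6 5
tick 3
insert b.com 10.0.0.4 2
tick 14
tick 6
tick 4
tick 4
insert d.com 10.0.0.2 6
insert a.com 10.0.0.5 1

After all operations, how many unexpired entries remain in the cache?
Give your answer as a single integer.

Answer: 2

Derivation:
Op 1: insert d.com -> 10.0.0.5 (expiry=0+10=10). clock=0
Op 2: insert b.com -> 10.0.0.4 (expiry=0+6=6). clock=0
Op 3: insert b.com -> 10.0.0.1 (expiry=0+3=3). clock=0
Op 4: tick 7 -> clock=7. purged={b.com}
Op 5: insert d.com -> 10.0.0.3 (expiry=7+10=17). clock=7
Op 6: insert f.com -> 10.0.0.2 (expiry=7+2=9). clock=7
Op 7: insert f.com -> 10.0.0.1 (expiry=7+8=15). clock=7
Op 8: tick 11 -> clock=18. purged={d.com,f.com}
Op 9: tick 12 -> clock=30.
Op 10: insert c.com -> 10.0.0.1 (expiry=30+3=33). clock=30
Op 11: tick 7 -> clock=37. purged={c.com}
Op 12: tick 4 -> clock=41.
Op 13: insert d.com -> 10.0.0.6 (expiry=41+5=46). clock=41
Op 14: tick 3 -> clock=44.
Op 15: insert b.com -> 10.0.0.4 (expiry=44+2=46). clock=44
Op 16: tick 14 -> clock=58. purged={b.com,d.com}
Op 17: tick 6 -> clock=64.
Op 18: tick 4 -> clock=68.
Op 19: tick 4 -> clock=72.
Op 20: insert d.com -> 10.0.0.2 (expiry=72+6=78). clock=72
Op 21: insert a.com -> 10.0.0.5 (expiry=72+1=73). clock=72
Final cache (unexpired): {a.com,d.com} -> size=2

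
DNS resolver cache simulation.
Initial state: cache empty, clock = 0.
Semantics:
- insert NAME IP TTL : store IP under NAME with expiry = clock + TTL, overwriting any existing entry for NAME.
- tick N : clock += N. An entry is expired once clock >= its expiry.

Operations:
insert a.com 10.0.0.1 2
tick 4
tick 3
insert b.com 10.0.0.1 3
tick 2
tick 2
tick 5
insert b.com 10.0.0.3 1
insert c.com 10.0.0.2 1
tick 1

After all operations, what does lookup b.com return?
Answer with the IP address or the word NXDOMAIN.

Answer: NXDOMAIN

Derivation:
Op 1: insert a.com -> 10.0.0.1 (expiry=0+2=2). clock=0
Op 2: tick 4 -> clock=4. purged={a.com}
Op 3: tick 3 -> clock=7.
Op 4: insert b.com -> 10.0.0.1 (expiry=7+3=10). clock=7
Op 5: tick 2 -> clock=9.
Op 6: tick 2 -> clock=11. purged={b.com}
Op 7: tick 5 -> clock=16.
Op 8: insert b.com -> 10.0.0.3 (expiry=16+1=17). clock=16
Op 9: insert c.com -> 10.0.0.2 (expiry=16+1=17). clock=16
Op 10: tick 1 -> clock=17. purged={b.com,c.com}
lookup b.com: not in cache (expired or never inserted)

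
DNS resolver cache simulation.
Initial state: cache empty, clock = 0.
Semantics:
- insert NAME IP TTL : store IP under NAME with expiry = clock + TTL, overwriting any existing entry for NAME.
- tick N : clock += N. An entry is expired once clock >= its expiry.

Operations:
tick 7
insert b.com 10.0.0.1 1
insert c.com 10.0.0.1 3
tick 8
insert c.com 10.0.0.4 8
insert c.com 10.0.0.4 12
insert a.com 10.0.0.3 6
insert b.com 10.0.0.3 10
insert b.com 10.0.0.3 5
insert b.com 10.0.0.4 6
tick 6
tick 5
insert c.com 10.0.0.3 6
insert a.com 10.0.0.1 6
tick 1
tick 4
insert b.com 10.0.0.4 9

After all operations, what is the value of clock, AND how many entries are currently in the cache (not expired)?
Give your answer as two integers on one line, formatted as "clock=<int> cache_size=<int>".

Op 1: tick 7 -> clock=7.
Op 2: insert b.com -> 10.0.0.1 (expiry=7+1=8). clock=7
Op 3: insert c.com -> 10.0.0.1 (expiry=7+3=10). clock=7
Op 4: tick 8 -> clock=15. purged={b.com,c.com}
Op 5: insert c.com -> 10.0.0.4 (expiry=15+8=23). clock=15
Op 6: insert c.com -> 10.0.0.4 (expiry=15+12=27). clock=15
Op 7: insert a.com -> 10.0.0.3 (expiry=15+6=21). clock=15
Op 8: insert b.com -> 10.0.0.3 (expiry=15+10=25). clock=15
Op 9: insert b.com -> 10.0.0.3 (expiry=15+5=20). clock=15
Op 10: insert b.com -> 10.0.0.4 (expiry=15+6=21). clock=15
Op 11: tick 6 -> clock=21. purged={a.com,b.com}
Op 12: tick 5 -> clock=26.
Op 13: insert c.com -> 10.0.0.3 (expiry=26+6=32). clock=26
Op 14: insert a.com -> 10.0.0.1 (expiry=26+6=32). clock=26
Op 15: tick 1 -> clock=27.
Op 16: tick 4 -> clock=31.
Op 17: insert b.com -> 10.0.0.4 (expiry=31+9=40). clock=31
Final clock = 31
Final cache (unexpired): {a.com,b.com,c.com} -> size=3

Answer: clock=31 cache_size=3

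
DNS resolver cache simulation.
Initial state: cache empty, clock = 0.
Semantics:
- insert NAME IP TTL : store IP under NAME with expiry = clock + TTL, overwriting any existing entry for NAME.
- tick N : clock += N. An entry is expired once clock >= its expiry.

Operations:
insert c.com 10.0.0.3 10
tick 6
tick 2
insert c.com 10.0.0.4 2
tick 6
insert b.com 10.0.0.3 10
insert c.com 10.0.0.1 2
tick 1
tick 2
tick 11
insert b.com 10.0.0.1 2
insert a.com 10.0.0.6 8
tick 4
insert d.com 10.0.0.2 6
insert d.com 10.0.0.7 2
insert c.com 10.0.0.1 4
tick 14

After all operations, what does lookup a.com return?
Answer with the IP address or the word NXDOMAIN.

Op 1: insert c.com -> 10.0.0.3 (expiry=0+10=10). clock=0
Op 2: tick 6 -> clock=6.
Op 3: tick 2 -> clock=8.
Op 4: insert c.com -> 10.0.0.4 (expiry=8+2=10). clock=8
Op 5: tick 6 -> clock=14. purged={c.com}
Op 6: insert b.com -> 10.0.0.3 (expiry=14+10=24). clock=14
Op 7: insert c.com -> 10.0.0.1 (expiry=14+2=16). clock=14
Op 8: tick 1 -> clock=15.
Op 9: tick 2 -> clock=17. purged={c.com}
Op 10: tick 11 -> clock=28. purged={b.com}
Op 11: insert b.com -> 10.0.0.1 (expiry=28+2=30). clock=28
Op 12: insert a.com -> 10.0.0.6 (expiry=28+8=36). clock=28
Op 13: tick 4 -> clock=32. purged={b.com}
Op 14: insert d.com -> 10.0.0.2 (expiry=32+6=38). clock=32
Op 15: insert d.com -> 10.0.0.7 (expiry=32+2=34). clock=32
Op 16: insert c.com -> 10.0.0.1 (expiry=32+4=36). clock=32
Op 17: tick 14 -> clock=46. purged={a.com,c.com,d.com}
lookup a.com: not in cache (expired or never inserted)

Answer: NXDOMAIN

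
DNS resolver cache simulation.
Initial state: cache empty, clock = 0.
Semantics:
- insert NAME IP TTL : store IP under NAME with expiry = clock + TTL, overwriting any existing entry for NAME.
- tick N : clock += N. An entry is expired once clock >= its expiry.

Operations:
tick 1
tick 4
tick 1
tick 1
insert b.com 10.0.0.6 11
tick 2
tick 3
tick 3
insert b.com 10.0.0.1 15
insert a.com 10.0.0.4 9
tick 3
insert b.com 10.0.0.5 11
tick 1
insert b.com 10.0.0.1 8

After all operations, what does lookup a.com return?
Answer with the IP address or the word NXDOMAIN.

Answer: 10.0.0.4

Derivation:
Op 1: tick 1 -> clock=1.
Op 2: tick 4 -> clock=5.
Op 3: tick 1 -> clock=6.
Op 4: tick 1 -> clock=7.
Op 5: insert b.com -> 10.0.0.6 (expiry=7+11=18). clock=7
Op 6: tick 2 -> clock=9.
Op 7: tick 3 -> clock=12.
Op 8: tick 3 -> clock=15.
Op 9: insert b.com -> 10.0.0.1 (expiry=15+15=30). clock=15
Op 10: insert a.com -> 10.0.0.4 (expiry=15+9=24). clock=15
Op 11: tick 3 -> clock=18.
Op 12: insert b.com -> 10.0.0.5 (expiry=18+11=29). clock=18
Op 13: tick 1 -> clock=19.
Op 14: insert b.com -> 10.0.0.1 (expiry=19+8=27). clock=19
lookup a.com: present, ip=10.0.0.4 expiry=24 > clock=19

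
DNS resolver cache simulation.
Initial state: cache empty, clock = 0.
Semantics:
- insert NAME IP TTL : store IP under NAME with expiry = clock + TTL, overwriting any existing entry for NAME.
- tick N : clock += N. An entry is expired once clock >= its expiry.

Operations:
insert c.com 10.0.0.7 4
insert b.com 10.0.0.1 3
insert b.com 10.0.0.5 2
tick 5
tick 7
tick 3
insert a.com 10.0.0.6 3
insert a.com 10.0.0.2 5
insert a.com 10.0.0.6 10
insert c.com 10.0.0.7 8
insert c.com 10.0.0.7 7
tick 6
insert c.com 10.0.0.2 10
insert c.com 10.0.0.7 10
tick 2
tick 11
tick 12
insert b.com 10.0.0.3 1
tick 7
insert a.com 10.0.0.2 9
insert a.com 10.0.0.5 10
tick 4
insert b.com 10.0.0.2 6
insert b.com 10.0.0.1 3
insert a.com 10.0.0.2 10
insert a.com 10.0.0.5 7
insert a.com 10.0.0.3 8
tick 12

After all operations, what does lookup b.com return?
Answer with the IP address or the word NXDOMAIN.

Op 1: insert c.com -> 10.0.0.7 (expiry=0+4=4). clock=0
Op 2: insert b.com -> 10.0.0.1 (expiry=0+3=3). clock=0
Op 3: insert b.com -> 10.0.0.5 (expiry=0+2=2). clock=0
Op 4: tick 5 -> clock=5. purged={b.com,c.com}
Op 5: tick 7 -> clock=12.
Op 6: tick 3 -> clock=15.
Op 7: insert a.com -> 10.0.0.6 (expiry=15+3=18). clock=15
Op 8: insert a.com -> 10.0.0.2 (expiry=15+5=20). clock=15
Op 9: insert a.com -> 10.0.0.6 (expiry=15+10=25). clock=15
Op 10: insert c.com -> 10.0.0.7 (expiry=15+8=23). clock=15
Op 11: insert c.com -> 10.0.0.7 (expiry=15+7=22). clock=15
Op 12: tick 6 -> clock=21.
Op 13: insert c.com -> 10.0.0.2 (expiry=21+10=31). clock=21
Op 14: insert c.com -> 10.0.0.7 (expiry=21+10=31). clock=21
Op 15: tick 2 -> clock=23.
Op 16: tick 11 -> clock=34. purged={a.com,c.com}
Op 17: tick 12 -> clock=46.
Op 18: insert b.com -> 10.0.0.3 (expiry=46+1=47). clock=46
Op 19: tick 7 -> clock=53. purged={b.com}
Op 20: insert a.com -> 10.0.0.2 (expiry=53+9=62). clock=53
Op 21: insert a.com -> 10.0.0.5 (expiry=53+10=63). clock=53
Op 22: tick 4 -> clock=57.
Op 23: insert b.com -> 10.0.0.2 (expiry=57+6=63). clock=57
Op 24: insert b.com -> 10.0.0.1 (expiry=57+3=60). clock=57
Op 25: insert a.com -> 10.0.0.2 (expiry=57+10=67). clock=57
Op 26: insert a.com -> 10.0.0.5 (expiry=57+7=64). clock=57
Op 27: insert a.com -> 10.0.0.3 (expiry=57+8=65). clock=57
Op 28: tick 12 -> clock=69. purged={a.com,b.com}
lookup b.com: not in cache (expired or never inserted)

Answer: NXDOMAIN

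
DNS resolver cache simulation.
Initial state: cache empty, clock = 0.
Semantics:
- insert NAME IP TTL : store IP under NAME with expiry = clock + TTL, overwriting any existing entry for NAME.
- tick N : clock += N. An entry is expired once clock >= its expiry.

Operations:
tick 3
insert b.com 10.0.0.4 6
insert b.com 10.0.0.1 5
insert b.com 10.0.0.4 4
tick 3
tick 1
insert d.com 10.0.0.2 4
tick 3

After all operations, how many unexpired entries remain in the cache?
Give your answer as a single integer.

Op 1: tick 3 -> clock=3.
Op 2: insert b.com -> 10.0.0.4 (expiry=3+6=9). clock=3
Op 3: insert b.com -> 10.0.0.1 (expiry=3+5=8). clock=3
Op 4: insert b.com -> 10.0.0.4 (expiry=3+4=7). clock=3
Op 5: tick 3 -> clock=6.
Op 6: tick 1 -> clock=7. purged={b.com}
Op 7: insert d.com -> 10.0.0.2 (expiry=7+4=11). clock=7
Op 8: tick 3 -> clock=10.
Final cache (unexpired): {d.com} -> size=1

Answer: 1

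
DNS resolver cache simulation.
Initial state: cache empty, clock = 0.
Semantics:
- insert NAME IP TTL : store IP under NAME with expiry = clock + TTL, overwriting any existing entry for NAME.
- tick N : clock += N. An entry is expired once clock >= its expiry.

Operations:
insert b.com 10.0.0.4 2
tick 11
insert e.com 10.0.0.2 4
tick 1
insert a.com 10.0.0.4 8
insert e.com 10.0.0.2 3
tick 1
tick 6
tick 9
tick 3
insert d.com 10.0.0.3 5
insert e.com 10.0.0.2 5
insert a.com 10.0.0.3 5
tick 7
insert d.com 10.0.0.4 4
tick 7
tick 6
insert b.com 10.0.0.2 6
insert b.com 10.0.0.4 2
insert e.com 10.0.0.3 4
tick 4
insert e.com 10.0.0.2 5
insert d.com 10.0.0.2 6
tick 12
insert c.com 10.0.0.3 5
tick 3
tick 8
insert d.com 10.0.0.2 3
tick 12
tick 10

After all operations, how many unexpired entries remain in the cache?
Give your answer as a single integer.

Answer: 0

Derivation:
Op 1: insert b.com -> 10.0.0.4 (expiry=0+2=2). clock=0
Op 2: tick 11 -> clock=11. purged={b.com}
Op 3: insert e.com -> 10.0.0.2 (expiry=11+4=15). clock=11
Op 4: tick 1 -> clock=12.
Op 5: insert a.com -> 10.0.0.4 (expiry=12+8=20). clock=12
Op 6: insert e.com -> 10.0.0.2 (expiry=12+3=15). clock=12
Op 7: tick 1 -> clock=13.
Op 8: tick 6 -> clock=19. purged={e.com}
Op 9: tick 9 -> clock=28. purged={a.com}
Op 10: tick 3 -> clock=31.
Op 11: insert d.com -> 10.0.0.3 (expiry=31+5=36). clock=31
Op 12: insert e.com -> 10.0.0.2 (expiry=31+5=36). clock=31
Op 13: insert a.com -> 10.0.0.3 (expiry=31+5=36). clock=31
Op 14: tick 7 -> clock=38. purged={a.com,d.com,e.com}
Op 15: insert d.com -> 10.0.0.4 (expiry=38+4=42). clock=38
Op 16: tick 7 -> clock=45. purged={d.com}
Op 17: tick 6 -> clock=51.
Op 18: insert b.com -> 10.0.0.2 (expiry=51+6=57). clock=51
Op 19: insert b.com -> 10.0.0.4 (expiry=51+2=53). clock=51
Op 20: insert e.com -> 10.0.0.3 (expiry=51+4=55). clock=51
Op 21: tick 4 -> clock=55. purged={b.com,e.com}
Op 22: insert e.com -> 10.0.0.2 (expiry=55+5=60). clock=55
Op 23: insert d.com -> 10.0.0.2 (expiry=55+6=61). clock=55
Op 24: tick 12 -> clock=67. purged={d.com,e.com}
Op 25: insert c.com -> 10.0.0.3 (expiry=67+5=72). clock=67
Op 26: tick 3 -> clock=70.
Op 27: tick 8 -> clock=78. purged={c.com}
Op 28: insert d.com -> 10.0.0.2 (expiry=78+3=81). clock=78
Op 29: tick 12 -> clock=90. purged={d.com}
Op 30: tick 10 -> clock=100.
Final cache (unexpired): {} -> size=0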